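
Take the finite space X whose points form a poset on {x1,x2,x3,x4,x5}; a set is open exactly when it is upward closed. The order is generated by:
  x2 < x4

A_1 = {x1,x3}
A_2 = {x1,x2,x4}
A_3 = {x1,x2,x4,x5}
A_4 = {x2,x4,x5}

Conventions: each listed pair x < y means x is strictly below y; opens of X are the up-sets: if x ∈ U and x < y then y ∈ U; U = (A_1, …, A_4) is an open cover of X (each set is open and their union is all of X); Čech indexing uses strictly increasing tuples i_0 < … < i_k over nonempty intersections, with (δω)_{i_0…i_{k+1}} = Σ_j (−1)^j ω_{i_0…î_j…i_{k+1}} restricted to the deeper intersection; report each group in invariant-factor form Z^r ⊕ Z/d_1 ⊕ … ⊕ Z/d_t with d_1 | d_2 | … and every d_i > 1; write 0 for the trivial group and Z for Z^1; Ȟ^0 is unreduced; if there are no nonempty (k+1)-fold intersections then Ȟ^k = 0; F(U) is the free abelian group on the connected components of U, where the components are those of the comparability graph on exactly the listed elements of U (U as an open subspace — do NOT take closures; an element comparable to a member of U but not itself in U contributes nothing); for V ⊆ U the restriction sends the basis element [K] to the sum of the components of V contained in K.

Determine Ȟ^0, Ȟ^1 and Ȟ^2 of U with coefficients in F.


Ȟ^0(U;F) ≅ Z^4,  Ȟ^1(U;F) ≅ 0,  Ȟ^2(U;F) ≅ 0

nonempty intersections:
  A12={x1} A13={x1} A23={x1,x2,x4} A24={x2,x4} A34={x2,x4,x5}
  A123={x1} A234={x2,x4}
components per intersection:
  A1: {x1} {x3}
  A2: {x1} {x2,x4}
  A3: {x1} {x2,x4} {x5}
  A4: {x2,x4} {x5}
  A12: {x1}
  A13: {x1}
  A23: {x1} {x2,x4}
  A24: {x2,x4}
  A34: {x2,x4} {x5}
  A123: {x1}
  A234: {x2,x4}
C dims 9,7,2; δ0: rk 5, SNF 1^5; δ1: rk 2, SNF 1^2
Ȟ^0: (9−5)−0=4 ⇒ Z^4
Ȟ^1: (7−2)−5=0 ⇒ 0
Ȟ^2: (2−0)−2=0 ⇒ 0


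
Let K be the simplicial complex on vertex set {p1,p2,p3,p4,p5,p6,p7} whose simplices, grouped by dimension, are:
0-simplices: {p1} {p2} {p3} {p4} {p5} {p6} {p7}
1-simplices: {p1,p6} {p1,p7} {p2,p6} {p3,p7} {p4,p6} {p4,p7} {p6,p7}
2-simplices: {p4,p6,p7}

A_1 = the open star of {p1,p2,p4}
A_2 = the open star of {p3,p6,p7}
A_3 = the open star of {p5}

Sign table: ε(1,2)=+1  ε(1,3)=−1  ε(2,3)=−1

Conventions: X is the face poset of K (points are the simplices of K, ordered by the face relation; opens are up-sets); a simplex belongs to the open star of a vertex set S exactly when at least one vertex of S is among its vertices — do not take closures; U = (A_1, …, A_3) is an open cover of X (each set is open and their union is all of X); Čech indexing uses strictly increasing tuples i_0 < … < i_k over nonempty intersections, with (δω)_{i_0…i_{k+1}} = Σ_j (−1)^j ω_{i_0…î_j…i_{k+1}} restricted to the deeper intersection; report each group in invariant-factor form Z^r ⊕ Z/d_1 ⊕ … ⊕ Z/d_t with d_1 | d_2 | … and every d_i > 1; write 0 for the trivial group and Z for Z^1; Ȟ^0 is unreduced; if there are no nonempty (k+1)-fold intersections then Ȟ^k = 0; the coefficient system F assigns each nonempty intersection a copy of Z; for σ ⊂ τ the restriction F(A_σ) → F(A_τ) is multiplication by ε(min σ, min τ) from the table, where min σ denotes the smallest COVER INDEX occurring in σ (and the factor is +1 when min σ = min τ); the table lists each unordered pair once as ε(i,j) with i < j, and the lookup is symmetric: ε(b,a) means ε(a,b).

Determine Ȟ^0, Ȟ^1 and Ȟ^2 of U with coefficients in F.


nerve of the cover:
  A1={{p1},{p2},{p4},{p1,p6},{p1,p7},{p2,p6},{p4,p6},{p4,p7},{p4,p6,p7}} A2={{p3},{p6},{p7},{p1,p6},{p1,p7},{p2,p6},{p3,p7},{p4,p6},{p4,p7},{p6,p7},{p4,p6,p7}} A3={{p5}}
  A12={{p1,p6},{p1,p7},{p2,p6},{p4,p6},{p4,p7},{p4,p6,p7}}
C dims 3,1; δ0: rk 1, SNF 1^1
Ȟ^0 = (3 − 1) − 0 = 2, so Ȟ^0 ≅ Z^2
Ȟ^1 = (1 − 0) − 1 = 0, so Ȟ^1 ≅ 0
Ȟ^2 = (0 − 0) − 0 = 0, so Ȟ^2 ≅ 0

Ȟ^0 ≅ Z^2,  Ȟ^1 ≅ 0,  Ȟ^2 ≅ 0


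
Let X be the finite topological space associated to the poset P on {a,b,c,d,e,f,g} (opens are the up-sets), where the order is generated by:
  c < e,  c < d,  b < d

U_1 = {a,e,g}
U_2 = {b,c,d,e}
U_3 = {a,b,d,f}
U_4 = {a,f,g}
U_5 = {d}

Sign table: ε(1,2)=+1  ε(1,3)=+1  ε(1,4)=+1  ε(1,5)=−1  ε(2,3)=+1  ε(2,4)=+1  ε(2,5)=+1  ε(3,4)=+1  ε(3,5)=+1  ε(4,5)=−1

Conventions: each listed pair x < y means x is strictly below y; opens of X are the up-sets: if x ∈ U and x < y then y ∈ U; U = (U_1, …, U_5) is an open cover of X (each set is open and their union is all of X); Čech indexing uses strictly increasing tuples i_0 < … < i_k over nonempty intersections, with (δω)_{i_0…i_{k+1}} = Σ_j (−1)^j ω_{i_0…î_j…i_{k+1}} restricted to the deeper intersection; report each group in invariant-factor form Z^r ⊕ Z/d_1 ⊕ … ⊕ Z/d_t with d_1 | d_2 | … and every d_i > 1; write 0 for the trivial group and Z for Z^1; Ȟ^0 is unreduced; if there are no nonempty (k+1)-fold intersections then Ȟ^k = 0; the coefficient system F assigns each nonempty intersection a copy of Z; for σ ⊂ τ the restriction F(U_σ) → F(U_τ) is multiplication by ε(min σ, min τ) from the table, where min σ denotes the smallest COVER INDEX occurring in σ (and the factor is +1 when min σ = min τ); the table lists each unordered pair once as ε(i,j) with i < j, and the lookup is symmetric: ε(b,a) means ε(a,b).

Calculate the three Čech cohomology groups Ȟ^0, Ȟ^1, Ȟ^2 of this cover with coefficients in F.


Ȟ^0 ≅ Z; Ȟ^1 ≅ Z; Ȟ^2 ≅ 0

nonempty overlaps:
  U12={e} U13={a} U14={a,g} U23={b,d} U25={d} U34={a,f} U35={d}
  U134={a} U235={d}
C dims 5,7,2; δ0: rk 4, SNF 1^4; δ1: rk 2, SNF 1^2
degree 0: 5−4−0 = 1 → Ȟ^0 ≅ Z
degree 1: 7−2−4 = 1 → Ȟ^1 ≅ Z
degree 2: 2−0−2 = 0 → Ȟ^2 ≅ 0


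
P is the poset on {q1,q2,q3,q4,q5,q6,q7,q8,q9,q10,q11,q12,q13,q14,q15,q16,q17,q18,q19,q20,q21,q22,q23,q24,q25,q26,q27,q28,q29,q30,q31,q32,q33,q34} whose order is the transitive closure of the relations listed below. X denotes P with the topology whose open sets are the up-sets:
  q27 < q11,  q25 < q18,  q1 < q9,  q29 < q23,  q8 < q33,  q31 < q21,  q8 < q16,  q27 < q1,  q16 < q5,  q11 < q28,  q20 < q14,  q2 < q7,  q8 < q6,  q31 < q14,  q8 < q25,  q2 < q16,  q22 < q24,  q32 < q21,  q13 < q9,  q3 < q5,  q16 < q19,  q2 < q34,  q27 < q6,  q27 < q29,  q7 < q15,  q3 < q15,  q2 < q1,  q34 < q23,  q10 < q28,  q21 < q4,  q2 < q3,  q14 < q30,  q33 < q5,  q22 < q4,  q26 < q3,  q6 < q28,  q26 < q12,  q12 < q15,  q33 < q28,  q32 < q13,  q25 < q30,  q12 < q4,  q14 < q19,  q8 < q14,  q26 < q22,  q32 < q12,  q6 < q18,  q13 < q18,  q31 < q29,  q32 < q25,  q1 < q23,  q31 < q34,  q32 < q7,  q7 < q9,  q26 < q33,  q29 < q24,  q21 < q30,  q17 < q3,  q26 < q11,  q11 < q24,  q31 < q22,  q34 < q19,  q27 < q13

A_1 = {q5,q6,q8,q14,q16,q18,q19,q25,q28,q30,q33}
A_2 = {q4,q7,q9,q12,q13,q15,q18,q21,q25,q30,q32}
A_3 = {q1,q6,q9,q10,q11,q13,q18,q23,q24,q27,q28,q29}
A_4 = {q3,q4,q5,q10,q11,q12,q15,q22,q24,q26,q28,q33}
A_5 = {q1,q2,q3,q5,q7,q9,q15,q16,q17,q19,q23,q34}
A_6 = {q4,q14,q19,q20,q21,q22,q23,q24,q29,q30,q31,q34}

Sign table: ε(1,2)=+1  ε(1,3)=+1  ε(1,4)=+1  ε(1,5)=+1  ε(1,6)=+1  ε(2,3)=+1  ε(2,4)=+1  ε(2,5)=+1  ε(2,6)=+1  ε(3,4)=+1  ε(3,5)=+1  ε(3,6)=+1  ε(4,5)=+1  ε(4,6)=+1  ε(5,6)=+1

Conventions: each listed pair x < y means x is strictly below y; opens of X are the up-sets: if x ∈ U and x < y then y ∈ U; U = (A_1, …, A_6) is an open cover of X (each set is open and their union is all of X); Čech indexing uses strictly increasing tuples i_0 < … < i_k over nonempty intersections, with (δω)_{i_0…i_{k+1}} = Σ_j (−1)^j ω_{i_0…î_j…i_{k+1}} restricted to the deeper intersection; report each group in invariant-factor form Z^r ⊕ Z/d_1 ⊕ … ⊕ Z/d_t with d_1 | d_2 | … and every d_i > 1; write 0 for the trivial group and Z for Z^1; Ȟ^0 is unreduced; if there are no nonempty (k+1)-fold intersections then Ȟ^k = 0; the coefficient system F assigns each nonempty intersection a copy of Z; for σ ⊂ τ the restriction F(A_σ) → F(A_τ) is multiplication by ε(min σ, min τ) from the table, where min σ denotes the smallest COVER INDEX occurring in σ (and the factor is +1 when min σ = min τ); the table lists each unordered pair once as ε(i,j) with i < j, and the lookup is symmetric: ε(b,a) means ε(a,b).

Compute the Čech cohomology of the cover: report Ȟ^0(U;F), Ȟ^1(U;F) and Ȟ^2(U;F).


intersection data:
  A12={q18,q25,q30} A13={q6,q18,q28} A14={q5,q28,q33} A15={q5,q16,q19} A16={q14,q19,q30} A23={q9,q13,q18} A24={q4,q12,q15} A25={q7,q9,q15} A26={q4,q21,q30} A34={q10,q11,q24,q28} A35={q1,q9,q23} A36={q23,q24,q29} A45={q3,q5,q15} A46={q4,q22,q24} A56={q19,q23,q34}
  A123={q18} A126={q30} A134={q28} A145={q5} A156={q19} A235={q9} A245={q15} A246={q4} A346={q24} A356={q23}
C dims 6,15,10; δ0: rk 5, SNF 1^5; δ1: rk 10, SNF 1^9·2
Ȟ^0 = (6 − 5) − 0 = 1, so Ȟ^0 ≅ Z
Ȟ^1 = (15 − 10) − 5 = 0, so Ȟ^1 ≅ 0
Ȟ^2 = (10 − 0) − 10 = 0 plus torsion [2], so Ȟ^2 ≅ Z/2

Ȟ^0 = Z, Ȟ^1 = 0, Ȟ^2 = Z/2


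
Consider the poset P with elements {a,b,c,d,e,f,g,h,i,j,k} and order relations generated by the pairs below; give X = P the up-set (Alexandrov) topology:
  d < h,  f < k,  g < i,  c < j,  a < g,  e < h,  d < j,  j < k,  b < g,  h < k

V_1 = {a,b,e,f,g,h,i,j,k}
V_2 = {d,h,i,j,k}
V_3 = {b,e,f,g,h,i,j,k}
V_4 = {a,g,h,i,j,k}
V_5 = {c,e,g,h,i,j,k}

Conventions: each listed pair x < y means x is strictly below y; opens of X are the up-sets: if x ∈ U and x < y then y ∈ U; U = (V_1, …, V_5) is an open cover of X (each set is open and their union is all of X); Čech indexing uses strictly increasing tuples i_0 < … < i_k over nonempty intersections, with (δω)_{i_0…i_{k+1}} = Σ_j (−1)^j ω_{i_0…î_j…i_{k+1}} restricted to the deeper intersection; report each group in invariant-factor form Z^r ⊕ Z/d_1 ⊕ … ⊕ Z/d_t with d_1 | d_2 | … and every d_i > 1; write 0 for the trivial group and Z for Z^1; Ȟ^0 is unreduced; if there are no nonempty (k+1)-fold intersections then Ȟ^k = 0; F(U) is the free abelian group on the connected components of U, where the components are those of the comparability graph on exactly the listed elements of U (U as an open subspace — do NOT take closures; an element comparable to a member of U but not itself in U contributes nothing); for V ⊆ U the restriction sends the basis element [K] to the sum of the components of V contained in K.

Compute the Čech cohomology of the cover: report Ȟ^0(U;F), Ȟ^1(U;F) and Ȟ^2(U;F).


Ȟ^0(U;F) ≅ Z^2,  Ȟ^1(U;F) ≅ 0,  Ȟ^2(U;F) ≅ 0

nonempty overlaps:
  V12={h,i,j,k} V13={b,e,f,g,h,i,j,k} V14={a,g,h,i,j,k} V15={e,g,h,i,j,k} V23={h,i,j,k} V24={h,i,j,k} V25={h,i,j,k} V34={g,h,i,j,k} V35={e,g,h,i,j,k} V45={g,h,i,j,k}
  V123={h,i,j,k} V124={h,i,j,k} V125={h,i,j,k} V134={g,h,i,j,k} V135={e,g,h,i,j,k} V145={g,h,i,j,k} V234={h,i,j,k} V235={h,i,j,k} V245={h,i,j,k} V345={g,h,i,j,k}
  V1234={h,i,j,k} V1235={h,i,j,k} V1245={h,i,j,k} V1345={g,h,i,j,k} V2345={h,i,j,k}
  V12345={h,i,j,k}
components per intersection:
  V1: {a,b,g,i} {e,f,h,j,k}
  V2: {d,h,j,k} {i}
  V3: {b,g,i} {e,f,h,j,k}
  V4: {a,g,i} {h,j,k}
  V5: {c,e,h,j,k} {g,i}
  V12: {h,j,k} {i}
  V13: {b,g,i} {e,f,h,j,k}
  V14: {a,g,i} {h,j,k}
  V15: {e,h,j,k} {g,i}
  V23: {h,j,k} {i}
  V24: {h,j,k} {i}
  V25: {h,j,k} {i}
  V34: {g,i} {h,j,k}
  V35: {e,h,j,k} {g,i}
  V45: {g,i} {h,j,k}
  V123: {h,j,k} {i}
  V124: {h,j,k} {i}
  V125: {h,j,k} {i}
  V134: {g,i} {h,j,k}
  V135: {e,h,j,k} {g,i}
  V145: {g,i} {h,j,k}
  V234: {h,j,k} {i}
  V235: {h,j,k} {i}
  V245: {h,j,k} {i}
  V345: {g,i} {h,j,k}
  V1234: {h,j,k} {i}
  V1235: {h,j,k} {i}
  V1245: {h,j,k} {i}
  V1345: {g,i} {h,j,k}
  V2345: {h,j,k} {i}
  V12345: {h,j,k} {i}
C dims 10,20,20,10; δ0: rk 8, SNF 1^8; δ1: rk 12, SNF 1^12; δ2: rk 8, SNF 1^8
degree 0: 10−8−0 = 2 → Ȟ^0 ≅ Z^2
degree 1: 20−12−8 = 0 → Ȟ^1 ≅ 0
degree 2: 20−8−12 = 0 → Ȟ^2 ≅ 0


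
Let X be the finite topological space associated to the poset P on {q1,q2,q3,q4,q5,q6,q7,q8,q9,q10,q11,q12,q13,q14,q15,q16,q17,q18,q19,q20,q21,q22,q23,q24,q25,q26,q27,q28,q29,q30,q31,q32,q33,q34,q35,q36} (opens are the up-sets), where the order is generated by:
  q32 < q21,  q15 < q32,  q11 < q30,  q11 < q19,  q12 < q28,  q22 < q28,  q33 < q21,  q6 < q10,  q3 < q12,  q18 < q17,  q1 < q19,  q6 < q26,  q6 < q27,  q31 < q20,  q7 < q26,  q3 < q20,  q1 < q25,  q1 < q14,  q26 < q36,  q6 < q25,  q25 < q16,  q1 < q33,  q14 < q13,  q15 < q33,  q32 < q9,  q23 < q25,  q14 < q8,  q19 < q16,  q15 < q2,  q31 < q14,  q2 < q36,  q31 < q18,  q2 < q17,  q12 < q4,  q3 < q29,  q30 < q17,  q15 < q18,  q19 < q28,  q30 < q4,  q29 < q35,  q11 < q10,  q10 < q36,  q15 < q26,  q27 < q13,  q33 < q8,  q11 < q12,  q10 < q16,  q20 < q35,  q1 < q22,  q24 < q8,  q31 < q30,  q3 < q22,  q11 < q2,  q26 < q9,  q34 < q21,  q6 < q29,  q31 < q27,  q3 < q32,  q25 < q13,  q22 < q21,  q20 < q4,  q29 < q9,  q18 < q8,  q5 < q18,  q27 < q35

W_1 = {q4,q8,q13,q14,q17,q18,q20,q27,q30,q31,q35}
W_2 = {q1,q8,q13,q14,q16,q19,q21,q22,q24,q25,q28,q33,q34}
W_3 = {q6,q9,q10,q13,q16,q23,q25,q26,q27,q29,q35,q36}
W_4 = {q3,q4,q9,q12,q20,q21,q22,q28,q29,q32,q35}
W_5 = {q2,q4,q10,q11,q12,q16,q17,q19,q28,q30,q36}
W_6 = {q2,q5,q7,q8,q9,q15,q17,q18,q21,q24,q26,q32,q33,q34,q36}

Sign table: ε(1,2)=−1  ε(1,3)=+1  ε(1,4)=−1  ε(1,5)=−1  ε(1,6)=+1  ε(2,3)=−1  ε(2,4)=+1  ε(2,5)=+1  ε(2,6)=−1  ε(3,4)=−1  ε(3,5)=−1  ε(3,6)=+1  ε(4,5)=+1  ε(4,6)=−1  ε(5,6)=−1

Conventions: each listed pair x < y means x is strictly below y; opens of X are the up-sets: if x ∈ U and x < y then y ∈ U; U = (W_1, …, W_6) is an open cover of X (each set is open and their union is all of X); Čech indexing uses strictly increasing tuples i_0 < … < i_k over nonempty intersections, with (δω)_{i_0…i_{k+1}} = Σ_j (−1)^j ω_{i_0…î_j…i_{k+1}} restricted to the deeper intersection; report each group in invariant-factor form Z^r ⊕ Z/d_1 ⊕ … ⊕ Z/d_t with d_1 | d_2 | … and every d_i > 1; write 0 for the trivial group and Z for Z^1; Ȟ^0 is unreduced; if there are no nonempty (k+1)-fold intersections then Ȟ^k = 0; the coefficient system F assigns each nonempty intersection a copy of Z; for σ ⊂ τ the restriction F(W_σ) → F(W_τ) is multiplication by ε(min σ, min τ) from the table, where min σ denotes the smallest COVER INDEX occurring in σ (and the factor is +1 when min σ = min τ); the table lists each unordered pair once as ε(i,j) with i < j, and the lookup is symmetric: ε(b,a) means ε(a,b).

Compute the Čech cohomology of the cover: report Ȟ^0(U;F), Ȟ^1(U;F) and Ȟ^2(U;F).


nerve of the cover:
  W12={q8,q13,q14} W13={q13,q27,q35} W14={q4,q20,q35} W15={q4,q17,q30} W16={q8,q17,q18} W23={q13,q16,q25} W24={q21,q22,q28} W25={q16,q19,q28} W26={q8,q21,q24,q33,q34} W34={q9,q29,q35} W35={q10,q16,q36} W36={q9,q26,q36} W45={q4,q12,q28} W46={q9,q21,q32} W56={q2,q17,q36}
  W123={q13} W126={q8} W134={q35} W145={q4} W156={q17} W235={q16} W245={q28} W246={q21} W346={q9} W356={q36}
C dims 6,15,10; δ0: rk 5, SNF 1^5; δ1: rk 10, SNF 1^9·2
Ȟ^0 = (6 − 5) − 0 = 1, so Ȟ^0 ≅ Z
Ȟ^1 = (15 − 10) − 5 = 0, so Ȟ^1 ≅ 0
Ȟ^2 = (10 − 0) − 10 = 0 plus torsion [2], so Ȟ^2 ≅ Z/2

Ȟ^0(U;F) ≅ Z,  Ȟ^1(U;F) ≅ 0,  Ȟ^2(U;F) ≅ Z/2


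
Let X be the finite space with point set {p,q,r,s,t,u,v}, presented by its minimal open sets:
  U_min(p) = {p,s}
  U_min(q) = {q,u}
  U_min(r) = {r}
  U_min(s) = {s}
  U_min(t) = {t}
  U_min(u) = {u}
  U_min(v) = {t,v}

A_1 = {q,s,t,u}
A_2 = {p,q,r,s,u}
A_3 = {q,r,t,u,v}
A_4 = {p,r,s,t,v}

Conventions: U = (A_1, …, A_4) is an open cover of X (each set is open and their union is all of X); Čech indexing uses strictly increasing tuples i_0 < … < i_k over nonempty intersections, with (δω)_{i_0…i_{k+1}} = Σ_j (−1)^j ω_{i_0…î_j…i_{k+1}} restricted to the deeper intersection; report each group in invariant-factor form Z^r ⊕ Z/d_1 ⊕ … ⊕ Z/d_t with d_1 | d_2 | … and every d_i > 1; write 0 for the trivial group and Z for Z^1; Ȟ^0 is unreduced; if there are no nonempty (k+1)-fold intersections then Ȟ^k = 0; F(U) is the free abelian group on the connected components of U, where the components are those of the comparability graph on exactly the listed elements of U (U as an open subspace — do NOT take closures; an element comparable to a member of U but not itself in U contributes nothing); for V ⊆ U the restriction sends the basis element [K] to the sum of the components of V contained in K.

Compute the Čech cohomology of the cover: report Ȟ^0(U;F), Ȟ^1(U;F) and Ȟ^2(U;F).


Ȟ^0 = Z^4,  Ȟ^1 = 0,  Ȟ^2 = 0

nonempty intersections:
  A12={q,s,u} A13={q,t,u} A14={s,t} A23={q,r,u} A24={p,r,s} A34={r,t,v}
  A123={q,u} A124={s} A134={t} A234={r}
components per intersection:
  A1: {q,u} {s} {t}
  A2: {p,s} {q,u} {r}
  A3: {q,u} {r} {t,v}
  A4: {p,s} {r} {t,v}
  A12: {q,u} {s}
  A13: {q,u} {t}
  A14: {s} {t}
  A23: {q,u} {r}
  A24: {p,s} {r}
  A34: {r} {t,v}
  A123: {q,u}
  A124: {s}
  A134: {t}
  A234: {r}
C dims 12,12,4; δ0: rk 8, SNF 1^8; δ1: rk 4, SNF 1^4
Ȟ^0: (12−8)−0=4 ⇒ Z^4
Ȟ^1: (12−4)−8=0 ⇒ 0
Ȟ^2: (4−0)−4=0 ⇒ 0


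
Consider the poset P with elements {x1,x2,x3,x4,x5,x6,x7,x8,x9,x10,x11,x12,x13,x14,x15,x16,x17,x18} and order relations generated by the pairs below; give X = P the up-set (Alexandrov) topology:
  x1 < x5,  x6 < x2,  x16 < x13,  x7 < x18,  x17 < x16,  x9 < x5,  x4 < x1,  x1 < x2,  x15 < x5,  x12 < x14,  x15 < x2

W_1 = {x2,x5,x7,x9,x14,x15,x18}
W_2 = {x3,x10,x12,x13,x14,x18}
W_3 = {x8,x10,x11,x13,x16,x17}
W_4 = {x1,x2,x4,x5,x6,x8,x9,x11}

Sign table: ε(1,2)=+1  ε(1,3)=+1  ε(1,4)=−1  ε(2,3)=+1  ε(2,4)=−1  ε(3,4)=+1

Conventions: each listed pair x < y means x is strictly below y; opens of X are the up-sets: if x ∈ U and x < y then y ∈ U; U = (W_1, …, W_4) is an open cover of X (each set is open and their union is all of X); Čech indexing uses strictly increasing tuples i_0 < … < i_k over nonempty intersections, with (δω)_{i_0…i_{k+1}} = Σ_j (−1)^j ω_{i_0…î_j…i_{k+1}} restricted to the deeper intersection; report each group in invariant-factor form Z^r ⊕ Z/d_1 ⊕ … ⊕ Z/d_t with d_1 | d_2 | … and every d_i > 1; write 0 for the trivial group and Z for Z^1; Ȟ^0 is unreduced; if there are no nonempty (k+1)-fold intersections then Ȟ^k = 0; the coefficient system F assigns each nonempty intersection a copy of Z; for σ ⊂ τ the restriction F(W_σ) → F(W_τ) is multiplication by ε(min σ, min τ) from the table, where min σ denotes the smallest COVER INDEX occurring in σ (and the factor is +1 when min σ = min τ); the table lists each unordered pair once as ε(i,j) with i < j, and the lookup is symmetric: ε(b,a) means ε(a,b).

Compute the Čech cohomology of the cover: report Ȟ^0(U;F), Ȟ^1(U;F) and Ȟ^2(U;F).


nerve of the cover:
  W12={x14,x18} W14={x2,x5,x9} W23={x10,x13} W34={x8,x11}
C dims 4,4; δ0: rk 4, SNF 1^3·2
Ȟ^0 = (4 − 4) − 0 = 0, so Ȟ^0 ≅ 0
Ȟ^1 = (4 − 0) − 4 = 0 plus torsion [2], so Ȟ^1 ≅ Z/2
Ȟ^2 = (0 − 0) − 0 = 0, so Ȟ^2 ≅ 0

Ȟ^0 ≅ 0, Ȟ^1 ≅ Z/2 and Ȟ^2 ≅ 0


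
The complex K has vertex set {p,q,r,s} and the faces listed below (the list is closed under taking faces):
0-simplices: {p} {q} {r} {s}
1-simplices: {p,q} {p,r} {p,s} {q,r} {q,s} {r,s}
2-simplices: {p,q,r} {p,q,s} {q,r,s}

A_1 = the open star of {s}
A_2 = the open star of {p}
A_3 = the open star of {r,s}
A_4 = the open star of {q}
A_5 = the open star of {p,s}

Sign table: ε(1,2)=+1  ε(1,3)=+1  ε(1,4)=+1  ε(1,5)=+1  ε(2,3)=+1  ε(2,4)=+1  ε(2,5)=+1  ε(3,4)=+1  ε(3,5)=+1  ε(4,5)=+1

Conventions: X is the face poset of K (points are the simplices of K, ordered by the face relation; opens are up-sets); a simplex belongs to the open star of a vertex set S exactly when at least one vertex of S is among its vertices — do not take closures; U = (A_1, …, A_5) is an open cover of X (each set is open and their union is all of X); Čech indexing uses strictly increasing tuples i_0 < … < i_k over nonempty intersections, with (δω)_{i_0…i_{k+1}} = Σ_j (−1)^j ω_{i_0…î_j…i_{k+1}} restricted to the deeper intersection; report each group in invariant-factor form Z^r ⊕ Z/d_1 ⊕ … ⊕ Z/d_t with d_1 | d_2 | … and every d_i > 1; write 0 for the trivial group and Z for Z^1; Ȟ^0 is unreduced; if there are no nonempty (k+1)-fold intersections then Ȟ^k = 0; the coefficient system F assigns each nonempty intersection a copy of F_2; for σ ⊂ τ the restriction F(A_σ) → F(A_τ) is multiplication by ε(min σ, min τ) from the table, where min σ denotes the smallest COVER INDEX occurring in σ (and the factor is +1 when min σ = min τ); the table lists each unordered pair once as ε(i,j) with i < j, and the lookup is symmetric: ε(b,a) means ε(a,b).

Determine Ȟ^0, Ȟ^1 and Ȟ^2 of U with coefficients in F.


Ȟ^0(U;F) ≅ Z/2, Ȟ^1(U;F) ≅ 0, Ȟ^2(U;F) ≅ 0

nerve of the cover:
  A1={{s},{p,s},{q,s},{r,s},{p,q,s},{q,r,s}} A2={{p},{p,q},{p,r},{p,s},{p,q,r},{p,q,s}} A3={{r},{s},{p,r},{p,s},{q,r},{q,s},{r,s},{p,q,r},{p,q,s},{q,r,s}} A4={{q},{p,q},{q,r},{q,s},{p,q,r},{p,q,s},{q,r,s}} A5={{p},{s},{p,q},{p,r},{p,s},{q,s},{r,s},{p,q,r},{p,q,s},{q,r,s}}
  A12={{p,s},{p,q,s}} A13={{s},{p,s},{q,s},{r,s},{p,q,s},{q,r,s}} A14={{q,s},{p,q,s},{q,r,s}} A15={{s},{p,s},{q,s},{r,s},{p,q,s},{q,r,s}} A23={{p,r},{p,s},{p,q,r},{p,q,s}} A24={{p,q},{p,q,r},{p,q,s}} A25={{p},{p,q},{p,r},{p,s},{p,q,r},{p,q,s}} A34={{q,r},{q,s},{p,q,r},{p,q,s},{q,r,s}} A35={{s},{p,r},{p,s},{q,s},{r,s},{p,q,r},{p,q,s},{q,r,s}} A45={{p,q},{q,s},{p,q,r},{p,q,s},{q,r,s}}
  A123={{p,s},{p,q,s}} A124={{p,q,s}} A125={{p,s},{p,q,s}} A134={{q,s},{p,q,s},{q,r,s}} A135={{s},{p,s},{q,s},{r,s},{p,q,s},{q,r,s}} A145={{q,s},{p,q,s},{q,r,s}} A234={{p,q,r},{p,q,s}} A235={{p,r},{p,s},{p,q,r},{p,q,s}} A245={{p,q},{p,q,r},{p,q,s}} A345={{q,s},{p,q,r},{p,q,s},{q,r,s}}
  A1234={{p,q,s}} A1235={{p,s},{p,q,s}} A1245={{p,q,s}} A1345={{q,s},{p,q,s},{q,r,s}} A2345={{p,q,r},{p,q,s}}
  A12345={{p,q,s}}
C dims 5,10,10,5; δ0: rk_F2 4; δ1: rk_F2 6; δ2: rk_F2 4
Ȟ^0 = (5 − 4) − 0 = 1, so Ȟ^0 ≅ Z/2
Ȟ^1 = (10 − 6) − 4 = 0, so Ȟ^1 ≅ 0
Ȟ^2 = (10 − 4) − 6 = 0, so Ȟ^2 ≅ 0


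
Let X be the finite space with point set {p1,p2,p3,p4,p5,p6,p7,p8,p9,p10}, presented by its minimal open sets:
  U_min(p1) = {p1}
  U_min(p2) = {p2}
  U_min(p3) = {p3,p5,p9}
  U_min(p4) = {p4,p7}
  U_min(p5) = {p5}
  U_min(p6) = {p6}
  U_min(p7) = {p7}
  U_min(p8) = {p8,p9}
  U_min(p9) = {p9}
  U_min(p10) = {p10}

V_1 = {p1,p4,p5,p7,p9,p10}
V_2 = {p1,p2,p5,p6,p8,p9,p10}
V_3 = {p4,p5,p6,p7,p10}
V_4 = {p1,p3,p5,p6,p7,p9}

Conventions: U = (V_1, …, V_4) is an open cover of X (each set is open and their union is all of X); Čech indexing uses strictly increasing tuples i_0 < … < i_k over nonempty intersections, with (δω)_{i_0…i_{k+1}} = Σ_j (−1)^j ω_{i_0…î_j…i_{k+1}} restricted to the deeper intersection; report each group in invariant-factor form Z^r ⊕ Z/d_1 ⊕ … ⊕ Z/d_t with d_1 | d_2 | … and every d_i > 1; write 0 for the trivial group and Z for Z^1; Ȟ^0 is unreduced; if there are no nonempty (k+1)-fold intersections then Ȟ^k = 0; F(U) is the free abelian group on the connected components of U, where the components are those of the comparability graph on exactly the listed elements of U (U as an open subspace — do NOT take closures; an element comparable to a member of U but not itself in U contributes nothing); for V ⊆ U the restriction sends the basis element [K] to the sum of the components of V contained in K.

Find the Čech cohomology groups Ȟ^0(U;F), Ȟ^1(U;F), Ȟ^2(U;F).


nerve of the cover:
  V12={p1,p5,p9,p10} V13={p4,p5,p7,p10} V14={p1,p5,p7,p9} V23={p5,p6,p10} V24={p1,p5,p6,p9} V34={p5,p6,p7}
  V123={p5,p10} V124={p1,p5,p9} V134={p5,p7} V234={p5,p6}
  V1234={p5}
components per intersection:
  V1: {p1} {p4,p7} {p5} {p9} {p10}
  V2: {p1} {p2} {p5} {p6} {p8,p9} {p10}
  V3: {p4,p7} {p5} {p6} {p10}
  V4: {p1} {p3,p5,p9} {p6} {p7}
  V12: {p1} {p5} {p9} {p10}
  V13: {p4,p7} {p5} {p10}
  V14: {p1} {p5} {p7} {p9}
  V23: {p5} {p6} {p10}
  V24: {p1} {p5} {p6} {p9}
  V34: {p5} {p6} {p7}
  V123: {p5} {p10}
  V124: {p1} {p5} {p9}
  V134: {p5} {p7}
  V234: {p5} {p6}
  V1234: {p5}
C dims 19,21,9,1; δ0: rk 13, SNF 1^13; δ1: rk 8, SNF 1^8; δ2: rk 1, SNF 1^1
Ȟ^0 = (19 − 13) − 0 = 6, so Ȟ^0 ≅ Z^6
Ȟ^1 = (21 − 8) − 13 = 0, so Ȟ^1 ≅ 0
Ȟ^2 = (9 − 1) − 8 = 0, so Ȟ^2 ≅ 0

Ȟ^0(U;F) ≅ Z^6, Ȟ^1(U;F) ≅ 0 and Ȟ^2(U;F) ≅ 0


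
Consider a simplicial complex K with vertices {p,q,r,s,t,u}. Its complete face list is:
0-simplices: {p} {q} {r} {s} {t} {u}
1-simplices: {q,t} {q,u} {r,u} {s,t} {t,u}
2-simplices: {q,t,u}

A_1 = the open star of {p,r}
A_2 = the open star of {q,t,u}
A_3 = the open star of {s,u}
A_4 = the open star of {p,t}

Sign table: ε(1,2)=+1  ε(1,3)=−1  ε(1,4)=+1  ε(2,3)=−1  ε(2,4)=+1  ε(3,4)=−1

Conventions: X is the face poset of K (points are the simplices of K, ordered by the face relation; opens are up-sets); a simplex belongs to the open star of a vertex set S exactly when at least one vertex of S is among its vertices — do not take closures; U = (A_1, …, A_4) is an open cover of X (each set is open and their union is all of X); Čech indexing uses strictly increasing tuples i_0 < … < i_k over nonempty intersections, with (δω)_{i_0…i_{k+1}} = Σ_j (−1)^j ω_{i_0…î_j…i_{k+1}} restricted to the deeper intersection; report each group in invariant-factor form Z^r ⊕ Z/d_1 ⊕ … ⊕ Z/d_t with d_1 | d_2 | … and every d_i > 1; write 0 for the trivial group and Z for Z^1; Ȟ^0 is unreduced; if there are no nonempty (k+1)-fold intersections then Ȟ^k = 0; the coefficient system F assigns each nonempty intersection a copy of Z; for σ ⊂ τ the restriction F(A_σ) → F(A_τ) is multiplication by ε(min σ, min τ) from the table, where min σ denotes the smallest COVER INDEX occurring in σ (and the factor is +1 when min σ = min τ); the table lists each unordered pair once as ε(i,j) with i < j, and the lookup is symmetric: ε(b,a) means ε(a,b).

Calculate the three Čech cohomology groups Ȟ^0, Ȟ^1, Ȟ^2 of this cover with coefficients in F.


Ȟ^0(U;F) ≅ Z; Ȟ^1(U;F) ≅ Z; Ȟ^2(U;F) ≅ 0

nonempty intersections:
  A1={{p},{r},{r,u}} A2={{q},{t},{u},{q,t},{q,u},{r,u},{s,t},{t,u},{q,t,u}} A3={{s},{u},{q,u},{r,u},{s,t},{t,u},{q,t,u}} A4={{p},{t},{q,t},{s,t},{t,u},{q,t,u}}
  A12={{r,u}} A13={{r,u}} A14={{p}} A23={{u},{q,u},{r,u},{s,t},{t,u},{q,t,u}} A24={{t},{q,t},{s,t},{t,u},{q,t,u}} A34={{s,t},{t,u},{q,t,u}}
  A123={{r,u}} A234={{s,t},{t,u},{q,t,u}}
C dims 4,6,2; δ0: rk 3, SNF 1^3; δ1: rk 2, SNF 1^2
Ȟ^0: (4−3)−0=1 ⇒ Z
Ȟ^1: (6−2)−3=1 ⇒ Z
Ȟ^2: (2−0)−2=0 ⇒ 0


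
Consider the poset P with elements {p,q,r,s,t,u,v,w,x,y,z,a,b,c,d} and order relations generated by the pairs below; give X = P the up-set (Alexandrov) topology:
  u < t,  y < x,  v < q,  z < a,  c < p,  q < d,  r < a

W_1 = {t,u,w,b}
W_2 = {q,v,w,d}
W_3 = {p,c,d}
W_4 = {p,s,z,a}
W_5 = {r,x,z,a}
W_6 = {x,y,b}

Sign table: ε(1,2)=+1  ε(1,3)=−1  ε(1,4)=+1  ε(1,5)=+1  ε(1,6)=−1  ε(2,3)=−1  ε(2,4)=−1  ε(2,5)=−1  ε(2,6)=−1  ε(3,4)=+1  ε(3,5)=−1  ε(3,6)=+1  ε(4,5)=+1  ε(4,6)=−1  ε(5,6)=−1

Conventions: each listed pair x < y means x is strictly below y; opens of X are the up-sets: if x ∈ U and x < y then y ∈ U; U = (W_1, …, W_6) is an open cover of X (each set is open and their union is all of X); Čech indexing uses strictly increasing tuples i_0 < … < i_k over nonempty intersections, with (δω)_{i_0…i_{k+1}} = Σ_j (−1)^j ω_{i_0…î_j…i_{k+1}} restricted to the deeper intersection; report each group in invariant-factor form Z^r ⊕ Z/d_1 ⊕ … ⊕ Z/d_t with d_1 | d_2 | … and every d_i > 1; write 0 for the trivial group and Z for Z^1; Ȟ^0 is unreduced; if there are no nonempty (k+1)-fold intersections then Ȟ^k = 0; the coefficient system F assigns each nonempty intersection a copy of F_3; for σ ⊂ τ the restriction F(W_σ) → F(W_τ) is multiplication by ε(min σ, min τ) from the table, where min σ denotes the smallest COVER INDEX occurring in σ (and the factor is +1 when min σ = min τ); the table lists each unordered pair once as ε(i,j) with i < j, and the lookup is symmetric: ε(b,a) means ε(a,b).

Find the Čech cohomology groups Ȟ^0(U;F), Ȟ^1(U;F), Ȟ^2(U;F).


Ȟ^0(U;F) ≅ 0; Ȟ^1(U;F) ≅ 0; Ȟ^2(U;F) ≅ 0

nerve simplices:
  W12={w} W16={b} W23={d} W34={p} W45={z,a} W56={x}
C dims 6,6; δ0: rk_F3 6
degree 0: 6−6−0 = 0 → Ȟ^0 ≅ 0
degree 1: 6−0−6 = 0 → Ȟ^1 ≅ 0
degree 2: 0−0−0 = 0 → Ȟ^2 ≅ 0


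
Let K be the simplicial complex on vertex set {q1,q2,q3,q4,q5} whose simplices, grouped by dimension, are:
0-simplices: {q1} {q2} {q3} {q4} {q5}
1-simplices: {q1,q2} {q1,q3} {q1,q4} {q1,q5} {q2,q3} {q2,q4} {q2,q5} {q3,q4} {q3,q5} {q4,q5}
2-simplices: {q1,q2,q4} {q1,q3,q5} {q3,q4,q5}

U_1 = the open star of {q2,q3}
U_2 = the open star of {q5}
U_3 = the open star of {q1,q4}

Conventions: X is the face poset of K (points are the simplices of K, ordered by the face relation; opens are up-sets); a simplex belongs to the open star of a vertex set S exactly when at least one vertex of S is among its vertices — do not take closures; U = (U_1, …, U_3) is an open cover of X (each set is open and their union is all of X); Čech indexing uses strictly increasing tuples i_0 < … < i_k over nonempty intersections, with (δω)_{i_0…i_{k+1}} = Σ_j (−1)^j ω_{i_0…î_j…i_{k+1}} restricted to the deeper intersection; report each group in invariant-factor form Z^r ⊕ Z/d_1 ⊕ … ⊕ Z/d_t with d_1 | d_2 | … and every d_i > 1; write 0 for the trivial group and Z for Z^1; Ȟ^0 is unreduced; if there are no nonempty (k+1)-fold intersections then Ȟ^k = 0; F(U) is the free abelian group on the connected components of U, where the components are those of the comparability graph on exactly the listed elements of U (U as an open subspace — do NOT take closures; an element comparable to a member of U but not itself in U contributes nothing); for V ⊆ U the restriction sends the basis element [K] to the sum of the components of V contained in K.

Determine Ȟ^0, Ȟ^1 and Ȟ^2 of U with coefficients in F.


Ȟ^0 ≅ Z, Ȟ^1 ≅ Z^3 and Ȟ^2 ≅ 0

nerve simplices:
  U1={{q2},{q3},{q1,q2},{q1,q3},{q2,q3},{q2,q4},{q2,q5},{q3,q4},{q3,q5},{q1,q2,q4},{q1,q3,q5},{q3,q4,q5}} U2={{q5},{q1,q5},{q2,q5},{q3,q5},{q4,q5},{q1,q3,q5},{q3,q4,q5}} U3={{q1},{q4},{q1,q2},{q1,q3},{q1,q4},{q1,q5},{q2,q4},{q3,q4},{q4,q5},{q1,q2,q4},{q1,q3,q5},{q3,q4,q5}}
  U12={{q2,q5},{q3,q5},{q1,q3,q5},{q3,q4,q5}} U13={{q1,q2},{q1,q3},{q2,q4},{q3,q4},{q1,q2,q4},{q1,q3,q5},{q3,q4,q5}} U23={{q1,q5},{q4,q5},{q1,q3,q5},{q3,q4,q5}}
  U123={{q1,q3,q5},{q3,q4,q5}}
components per intersection:
  U1: {{q2},{q3},{q1,q2},{q1,q3},{q2,q3},{q2,q4},{q2,q5},{q3,q4},{q3,q5},{q1,q2,q4},{q1,q3,q5},{q3,q4,q5}}
  U2: {{q5},{q1,q5},{q2,q5},{q3,q5},{q4,q5},{q1,q3,q5},{q3,q4,q5}}
  U3: {{q1},{q4},{q1,q2},{q1,q3},{q1,q4},{q1,q5},{q2,q4},{q3,q4},{q4,q5},{q1,q2,q4},{q1,q3,q5},{q3,q4,q5}}
  U12: {{q2,q5}} {{q3,q5},{q1,q3,q5},{q3,q4,q5}}
  U13: {{q1,q2},{q2,q4},{q1,q2,q4}} {{q1,q3},{q1,q3,q5}} {{q3,q4},{q3,q4,q5}}
  U23: {{q1,q5},{q1,q3,q5}} {{q4,q5},{q3,q4,q5}}
  U123: {{q1,q3,q5}} {{q3,q4,q5}}
C dims 3,7,2; δ0: rk 2, SNF 1^2; δ1: rk 2, SNF 1^2
degree 0: 3−2−0 = 1 → Ȟ^0 ≅ Z
degree 1: 7−2−2 = 3 → Ȟ^1 ≅ Z^3
degree 2: 2−0−2 = 0 → Ȟ^2 ≅ 0


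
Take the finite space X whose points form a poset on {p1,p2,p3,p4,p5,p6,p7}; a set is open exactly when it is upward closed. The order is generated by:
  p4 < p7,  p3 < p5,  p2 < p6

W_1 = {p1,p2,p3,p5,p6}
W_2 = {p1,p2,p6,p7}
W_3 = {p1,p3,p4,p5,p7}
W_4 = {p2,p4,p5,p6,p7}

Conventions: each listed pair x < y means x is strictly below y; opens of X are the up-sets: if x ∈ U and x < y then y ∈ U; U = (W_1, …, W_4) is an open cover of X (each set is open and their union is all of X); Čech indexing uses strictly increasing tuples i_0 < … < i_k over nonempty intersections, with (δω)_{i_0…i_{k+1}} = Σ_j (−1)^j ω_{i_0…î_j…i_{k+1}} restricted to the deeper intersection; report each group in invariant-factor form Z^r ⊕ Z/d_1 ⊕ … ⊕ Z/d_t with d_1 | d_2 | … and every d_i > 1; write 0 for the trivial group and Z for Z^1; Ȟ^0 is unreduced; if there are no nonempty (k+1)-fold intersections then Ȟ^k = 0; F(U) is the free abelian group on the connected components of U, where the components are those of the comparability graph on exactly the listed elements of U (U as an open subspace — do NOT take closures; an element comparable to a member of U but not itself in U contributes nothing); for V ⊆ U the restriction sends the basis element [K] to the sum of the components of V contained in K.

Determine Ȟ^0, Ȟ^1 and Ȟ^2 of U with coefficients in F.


Ȟ^0(U;F) ≅ Z^4; Ȟ^1(U;F) ≅ 0; Ȟ^2(U;F) ≅ 0

nonempty intersections:
  W12={p1,p2,p6} W13={p1,p3,p5} W14={p2,p5,p6} W23={p1,p7} W24={p2,p6,p7} W34={p4,p5,p7}
  W123={p1} W124={p2,p6} W134={p5} W234={p7}
components per intersection:
  W1: {p1} {p2,p6} {p3,p5}
  W2: {p1} {p2,p6} {p7}
  W3: {p1} {p3,p5} {p4,p7}
  W4: {p2,p6} {p4,p7} {p5}
  W12: {p1} {p2,p6}
  W13: {p1} {p3,p5}
  W14: {p2,p6} {p5}
  W23: {p1} {p7}
  W24: {p2,p6} {p7}
  W34: {p4,p7} {p5}
  W123: {p1}
  W124: {p2,p6}
  W134: {p5}
  W234: {p7}
C dims 12,12,4; δ0: rk 8, SNF 1^8; δ1: rk 4, SNF 1^4
Ȟ^0: (12−8)−0=4 ⇒ Z^4
Ȟ^1: (12−4)−8=0 ⇒ 0
Ȟ^2: (4−0)−4=0 ⇒ 0


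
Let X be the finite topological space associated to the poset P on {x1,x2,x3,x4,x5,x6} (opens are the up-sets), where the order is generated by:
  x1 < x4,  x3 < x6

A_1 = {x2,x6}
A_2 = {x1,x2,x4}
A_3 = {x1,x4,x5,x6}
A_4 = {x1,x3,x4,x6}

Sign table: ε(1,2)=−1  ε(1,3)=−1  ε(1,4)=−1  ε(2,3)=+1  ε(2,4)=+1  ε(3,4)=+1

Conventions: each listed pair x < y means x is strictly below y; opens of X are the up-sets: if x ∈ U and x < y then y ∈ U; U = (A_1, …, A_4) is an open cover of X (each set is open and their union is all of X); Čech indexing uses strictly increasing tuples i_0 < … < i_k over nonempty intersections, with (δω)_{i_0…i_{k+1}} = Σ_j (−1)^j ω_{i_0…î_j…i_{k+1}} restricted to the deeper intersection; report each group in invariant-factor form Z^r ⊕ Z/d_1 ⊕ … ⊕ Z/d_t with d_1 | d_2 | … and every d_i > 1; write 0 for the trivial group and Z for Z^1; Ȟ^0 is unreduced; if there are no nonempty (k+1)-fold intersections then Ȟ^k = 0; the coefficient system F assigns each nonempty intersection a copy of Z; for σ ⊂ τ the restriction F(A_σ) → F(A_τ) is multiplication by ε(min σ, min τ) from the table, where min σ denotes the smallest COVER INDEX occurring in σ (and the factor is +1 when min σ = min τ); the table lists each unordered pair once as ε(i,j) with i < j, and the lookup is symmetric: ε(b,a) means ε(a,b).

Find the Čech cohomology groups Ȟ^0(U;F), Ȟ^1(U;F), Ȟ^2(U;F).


intersection data:
  A12={x2} A13={x6} A14={x6} A23={x1,x4} A24={x1,x4} A34={x1,x4,x6}
  A134={x6} A234={x1,x4}
C dims 4,6,2; δ0: rk 3, SNF 1^3; δ1: rk 2, SNF 1^2
Ȟ^0 = (4 − 3) − 0 = 1, so Ȟ^0 ≅ Z
Ȟ^1 = (6 − 2) − 3 = 1, so Ȟ^1 ≅ Z
Ȟ^2 = (2 − 0) − 2 = 0, so Ȟ^2 ≅ 0

Ȟ^0 = Z, Ȟ^1 = Z, Ȟ^2 = 0


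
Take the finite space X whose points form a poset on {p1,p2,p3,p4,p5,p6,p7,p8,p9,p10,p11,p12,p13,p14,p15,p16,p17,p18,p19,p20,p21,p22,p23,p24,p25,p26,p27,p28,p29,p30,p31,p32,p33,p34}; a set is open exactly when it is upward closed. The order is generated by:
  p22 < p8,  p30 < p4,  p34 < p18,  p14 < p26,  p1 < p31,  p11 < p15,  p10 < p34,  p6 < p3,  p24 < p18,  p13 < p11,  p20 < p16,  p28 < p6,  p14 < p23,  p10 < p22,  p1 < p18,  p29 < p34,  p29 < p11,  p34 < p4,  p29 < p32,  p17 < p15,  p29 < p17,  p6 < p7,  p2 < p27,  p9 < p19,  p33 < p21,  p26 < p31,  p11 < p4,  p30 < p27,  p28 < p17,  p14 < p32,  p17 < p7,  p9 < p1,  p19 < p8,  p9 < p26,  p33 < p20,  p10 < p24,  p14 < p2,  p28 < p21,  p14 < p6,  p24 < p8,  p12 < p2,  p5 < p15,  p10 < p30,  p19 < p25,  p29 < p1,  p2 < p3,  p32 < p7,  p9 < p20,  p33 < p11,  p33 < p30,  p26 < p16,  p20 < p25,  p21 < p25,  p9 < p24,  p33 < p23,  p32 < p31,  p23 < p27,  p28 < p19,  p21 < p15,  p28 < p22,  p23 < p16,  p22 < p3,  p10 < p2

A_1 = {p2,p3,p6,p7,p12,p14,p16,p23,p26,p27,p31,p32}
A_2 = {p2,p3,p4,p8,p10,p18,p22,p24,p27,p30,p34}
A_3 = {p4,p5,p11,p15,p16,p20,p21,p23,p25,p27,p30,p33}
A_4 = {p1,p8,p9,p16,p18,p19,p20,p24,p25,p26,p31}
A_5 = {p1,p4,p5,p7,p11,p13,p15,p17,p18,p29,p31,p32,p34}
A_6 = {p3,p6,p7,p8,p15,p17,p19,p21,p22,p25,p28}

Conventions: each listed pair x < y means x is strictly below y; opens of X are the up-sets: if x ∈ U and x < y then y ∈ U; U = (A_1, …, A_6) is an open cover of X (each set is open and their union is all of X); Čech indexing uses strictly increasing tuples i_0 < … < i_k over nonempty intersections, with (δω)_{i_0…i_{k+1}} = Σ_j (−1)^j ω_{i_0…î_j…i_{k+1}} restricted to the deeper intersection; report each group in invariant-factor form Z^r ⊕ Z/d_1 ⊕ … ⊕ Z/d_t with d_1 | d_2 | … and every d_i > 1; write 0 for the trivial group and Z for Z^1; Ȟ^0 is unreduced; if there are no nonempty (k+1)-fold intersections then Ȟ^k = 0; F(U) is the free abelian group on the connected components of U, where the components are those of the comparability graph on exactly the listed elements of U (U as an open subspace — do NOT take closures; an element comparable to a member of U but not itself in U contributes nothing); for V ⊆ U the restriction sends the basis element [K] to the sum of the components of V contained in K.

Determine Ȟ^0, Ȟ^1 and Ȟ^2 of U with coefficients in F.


nerve of the cover:
  A12={p2,p3,p27} A13={p16,p23,p27} A14={p16,p26,p31} A15={p7,p31,p32} A16={p3,p6,p7} A23={p4,p27,p30} A24={p8,p18,p24} A25={p4,p18,p34} A26={p3,p8,p22} A34={p16,p20,p25} A35={p4,p5,p11,p15} A36={p15,p21,p25} A45={p1,p18,p31} A46={p8,p19,p25} A56={p7,p15,p17}
  A123={p27} A126={p3} A134={p16} A145={p31} A156={p7} A235={p4} A245={p18} A246={p8} A346={p25} A356={p15}
components per intersection:
  A1: {p2,p3,p6,p7,p12,p14,p16,p23,p26,p27,p31,p32}
  A2: {p2,p3,p4,p8,p10,p18,p22,p24,p27,p30,p34}
  A3: {p4,p5,p11,p15,p16,p20,p21,p23,p25,p27,p30,p33}
  A4: {p1,p8,p9,p16,p18,p19,p20,p24,p25,p26,p31}
  A5: {p1,p4,p5,p7,p11,p13,p15,p17,p18,p29,p31,p32,p34}
  A6: {p3,p6,p7,p8,p15,p17,p19,p21,p22,p25,p28}
  A12: {p2,p3,p27}
  A13: {p16,p23,p27}
  A14: {p16,p26,p31}
  A15: {p7,p31,p32}
  A16: {p3,p6,p7}
  A23: {p4,p27,p30}
  A24: {p8,p18,p24}
  A25: {p4,p18,p34}
  A26: {p3,p8,p22}
  A34: {p16,p20,p25}
  A35: {p4,p5,p11,p15}
  A36: {p15,p21,p25}
  A45: {p1,p18,p31}
  A46: {p8,p19,p25}
  A56: {p7,p15,p17}
  A123: {p27}
  A126: {p3}
  A134: {p16}
  A145: {p31}
  A156: {p7}
  A235: {p4}
  A245: {p18}
  A246: {p8}
  A346: {p25}
  A356: {p15}
C dims 6,15,10; δ0: rk 5, SNF 1^5; δ1: rk 10, SNF 1^9·2
Ȟ^0 = (6 − 5) − 0 = 1, so Ȟ^0 ≅ Z
Ȟ^1 = (15 − 10) − 5 = 0, so Ȟ^1 ≅ 0
Ȟ^2 = (10 − 0) − 10 = 0 plus torsion [2], so Ȟ^2 ≅ Z/2

Ȟ^0(U;F) ≅ Z, Ȟ^1(U;F) ≅ 0 and Ȟ^2(U;F) ≅ Z/2


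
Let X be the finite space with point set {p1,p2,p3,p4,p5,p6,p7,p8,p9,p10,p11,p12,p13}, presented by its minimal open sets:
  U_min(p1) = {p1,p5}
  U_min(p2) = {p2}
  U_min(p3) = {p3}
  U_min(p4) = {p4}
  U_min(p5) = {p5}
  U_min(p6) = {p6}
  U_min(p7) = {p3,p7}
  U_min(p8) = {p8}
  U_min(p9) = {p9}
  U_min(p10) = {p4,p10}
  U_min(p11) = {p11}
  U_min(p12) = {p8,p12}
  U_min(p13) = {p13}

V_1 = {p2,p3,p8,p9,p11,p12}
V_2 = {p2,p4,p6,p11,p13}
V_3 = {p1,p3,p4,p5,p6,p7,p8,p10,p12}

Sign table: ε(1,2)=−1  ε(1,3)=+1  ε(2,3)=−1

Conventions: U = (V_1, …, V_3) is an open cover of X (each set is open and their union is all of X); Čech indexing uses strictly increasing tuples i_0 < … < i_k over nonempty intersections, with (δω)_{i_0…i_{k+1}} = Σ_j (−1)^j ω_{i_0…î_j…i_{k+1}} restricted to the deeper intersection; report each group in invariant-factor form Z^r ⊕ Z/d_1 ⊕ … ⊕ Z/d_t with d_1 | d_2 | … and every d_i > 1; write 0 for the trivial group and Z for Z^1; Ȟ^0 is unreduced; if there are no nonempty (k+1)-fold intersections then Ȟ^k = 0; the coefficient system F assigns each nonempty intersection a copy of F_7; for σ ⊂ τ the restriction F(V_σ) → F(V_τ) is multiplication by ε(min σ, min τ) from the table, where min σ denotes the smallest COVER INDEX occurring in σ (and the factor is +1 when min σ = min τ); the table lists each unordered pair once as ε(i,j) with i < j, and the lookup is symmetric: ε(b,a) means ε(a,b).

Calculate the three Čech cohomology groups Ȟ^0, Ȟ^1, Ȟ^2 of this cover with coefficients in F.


nonempty overlaps:
  V12={p2,p11} V13={p3,p8,p12} V23={p4,p6}
C dims 3,3; δ0: rk_F7 2
degree 0: 3−2−0 = 1 → Ȟ^0 ≅ Z/7
degree 1: 3−0−2 = 1 → Ȟ^1 ≅ Z/7
degree 2: 0−0−0 = 0 → Ȟ^2 ≅ 0

Ȟ^0 ≅ Z/7,  Ȟ^1 ≅ Z/7,  Ȟ^2 ≅ 0
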